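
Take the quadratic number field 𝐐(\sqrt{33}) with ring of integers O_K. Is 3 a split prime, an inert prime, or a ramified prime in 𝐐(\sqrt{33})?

ramified — (3) = 𝔭²

Since 33 ≡ 1 mod 4, the ring of integers is ℤ[(1+√33)/2] with discriminant 33.
3 divides disc(K) = 33, so 3 ramifies.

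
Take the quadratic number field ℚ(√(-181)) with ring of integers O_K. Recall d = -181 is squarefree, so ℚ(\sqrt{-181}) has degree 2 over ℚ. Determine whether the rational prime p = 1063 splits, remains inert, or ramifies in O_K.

d = -181 ≡ 3 (mod 4), so O_K = ℤ[√-181] and disc(K) = 4d = -724.
1063 ∤ -724, so 1063 is unramified.
Compute (-181/1063) via Euler: 882^((1063-1)/2) mod 1063 = 1, so (-181/1063) = 1.
d is a quadratic residue mod p, hence 1063 splits in O_K.

split — (1063) = 𝔭₁𝔭₂ with 𝔭₁ ≠ 𝔭₂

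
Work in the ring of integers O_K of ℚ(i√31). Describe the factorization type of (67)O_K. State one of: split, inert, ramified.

67 splits in O_K

d = -31 ≡ 1 (mod 4), so O_K = ℤ[(1+√-31)/2] and disc(K) = d = -31.
Since gcd(67, -31) = 1 the prime 67 does not ramify.
Legendre symbol by Euler's criterion: (-31/67) ≡ (-31)^33 ≡ 1 (mod 67), i.e. (-31/67) = 1.
(-31/67) = 1, so 67 splits.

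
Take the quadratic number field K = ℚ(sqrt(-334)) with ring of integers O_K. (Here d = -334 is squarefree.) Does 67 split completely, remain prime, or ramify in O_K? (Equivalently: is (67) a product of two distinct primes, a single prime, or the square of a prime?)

-334 mod 4 = 2, hence disc K = 4·(-334) = -1336 and O_K = ℤ[√-334].
67 ∤ -1336, so 67 is unramified.
(-334/67) = 1^33 mod 67 = 1, giving Legendre symbol 1.
(-334/67) = 1, so 67 splits.

splits completely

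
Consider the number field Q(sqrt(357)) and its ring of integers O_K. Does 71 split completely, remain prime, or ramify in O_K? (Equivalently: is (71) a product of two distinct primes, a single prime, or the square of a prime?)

Since 357 ≡ 1 mod 4, the ring of integers is ℤ[(1+√357)/2] with discriminant 357.
disc(K) = 357 is not divisible by 71; 71 is unramified.
Euler's criterion: 357^35 mod 71 = 1. Thus (357|71) = 1.
d is a quadratic residue mod p, hence 71 splits in O_K.

split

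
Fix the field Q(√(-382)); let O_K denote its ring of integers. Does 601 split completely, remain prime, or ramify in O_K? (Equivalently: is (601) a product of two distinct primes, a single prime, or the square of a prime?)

Since -382 ≢ 1 mod 4, the ring of integers is ℤ[√-382] with discriminant 4·(-382) = -1528.
Since gcd(601, -1528) = 1 the prime 601 does not ramify.
Compute (-382/601) via Euler: 219^((601-1)/2) mod 601 = 600, so (-382/601) = -1.
Legendre symbol -1 ⇒ 601 is inert.

p is inert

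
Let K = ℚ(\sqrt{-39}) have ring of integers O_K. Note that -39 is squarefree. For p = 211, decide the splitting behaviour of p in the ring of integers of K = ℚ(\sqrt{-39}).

p splits

-39 mod 4 = 1, hence disc K = -39 and O_K = ℤ[(1+√-39)/2].
disc(K) = -39 is not divisible by 211; 211 is unramified.
Euler's criterion: (-39)^105 mod 211 = 1. Thus (-39|211) = 1.
(-39/211) = 1, so 211 splits.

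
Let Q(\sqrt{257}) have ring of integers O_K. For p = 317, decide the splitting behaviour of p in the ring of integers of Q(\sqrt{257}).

splits completely

257 mod 4 = 1, hence disc K = 257 and O_K = ℤ[(1+√257)/2].
317 ∤ 257, so 317 is unramified.
Euler's criterion: 257^158 mod 317 = 1. Thus (257|317) = 1.
d is a quadratic residue mod p, hence 317 splits in O_K.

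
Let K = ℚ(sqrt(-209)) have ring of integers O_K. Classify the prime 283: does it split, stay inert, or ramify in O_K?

d = -209 ≡ 3 (mod 4), so O_K = ℤ[√-209] and disc(K) = 4d = -836.
283 ∤ -836, so 283 is unramified.
Compute (-209/283) via Euler: 74^((283-1)/2) mod 283 = 1, so (-209/283) = 1.
d is a quadratic residue mod p, hence 283 splits in O_K.

283 splits in O_K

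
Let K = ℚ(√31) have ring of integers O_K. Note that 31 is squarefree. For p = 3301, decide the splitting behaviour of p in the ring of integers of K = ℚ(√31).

inert — (3301) stays prime in O_K

31 mod 4 = 3, hence disc K = 4·31 = 124 and O_K = ℤ[√31].
disc(K) = 124 is not divisible by 3301; 3301 is unramified.
Legendre symbol by Euler's criterion: (31/3301) ≡ 31^1650 ≡ 3300 (mod 3301), i.e. (31/3301) = -1.
(31/3301) = -1, so 3301 is inert.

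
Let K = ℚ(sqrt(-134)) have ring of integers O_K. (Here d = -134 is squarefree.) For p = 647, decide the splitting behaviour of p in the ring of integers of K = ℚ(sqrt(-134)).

d = -134 ≡ 2 (mod 4), so O_K = ℤ[√-134] and disc(K) = 4d = -536.
647 ∤ -536, so 647 is unramified.
Compute (-134/647) via Euler: 513^((647-1)/2) mod 647 = 646, so (-134/647) = -1.
d is a non-residue mod p, hence 647 remains inert in O_K.

p is inert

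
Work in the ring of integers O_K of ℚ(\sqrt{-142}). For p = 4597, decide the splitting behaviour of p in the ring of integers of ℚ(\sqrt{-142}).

p splits

d = -142 ≡ 2 (mod 4), so O_K = ℤ[√-142] and disc(K) = 4d = -568.
disc(K) = -568 is not divisible by 4597; 4597 is unramified.
Legendre symbol by Euler's criterion: (-142/4597) ≡ (-142)^2298 ≡ 1 (mod 4597), i.e. (-142/4597) = 1.
d is a quadratic residue mod p, hence 4597 splits in O_K.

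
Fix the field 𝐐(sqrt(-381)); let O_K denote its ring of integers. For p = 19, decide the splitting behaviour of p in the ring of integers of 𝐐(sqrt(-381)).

-381 mod 4 = 3, hence disc K = 4·(-381) = -1524 and O_K = ℤ[√-381].
19 ∤ -1524, so 19 is unramified.
Euler's criterion: (-381)^9 mod 19 = 18. Thus (-381|19) = -1.
d is a non-residue mod p, hence 19 remains inert in O_K.

19 remains inert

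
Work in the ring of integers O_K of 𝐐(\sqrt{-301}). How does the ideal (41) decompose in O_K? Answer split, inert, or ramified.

p is inert

-301 mod 4 = 3, hence disc K = 4·(-301) = -1204 and O_K = ℤ[√-301].
Since gcd(41, -1204) = 1 the prime 41 does not ramify.
Legendre symbol by Euler's criterion: (-301/41) ≡ (-301)^20 ≡ 40 (mod 41), i.e. (-301/41) = -1.
Legendre symbol -1 ⇒ 41 is inert.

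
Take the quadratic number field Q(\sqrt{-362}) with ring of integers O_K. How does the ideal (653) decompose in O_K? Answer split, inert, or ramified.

-362 mod 4 = 2, hence disc K = 4·(-362) = -1448 and O_K = ℤ[√-362].
disc(K) = -1448 is not divisible by 653; 653 is unramified.
Compute (-362/653) via Euler: 291^((653-1)/2) mod 653 = 1, so (-362/653) = 1.
d is a quadratic residue mod p, hence 653 splits in O_K.

653 splits in O_K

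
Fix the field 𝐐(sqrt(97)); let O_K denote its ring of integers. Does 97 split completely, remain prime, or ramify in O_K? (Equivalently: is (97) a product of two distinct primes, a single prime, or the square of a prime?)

p ramifies

Since 97 ≡ 1 mod 4, the ring of integers is ℤ[(1+√97)/2] with discriminant 97.
disc(K) = 97 = 97·1, so p = 97 is ramified.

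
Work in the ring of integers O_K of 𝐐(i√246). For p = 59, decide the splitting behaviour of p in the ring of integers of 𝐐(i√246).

-246 mod 4 = 2, hence disc K = 4·(-246) = -984 and O_K = ℤ[√-246].
59 ∤ -984, so 59 is unramified.
(-246/59) = 49^29 mod 59 = 1, giving Legendre symbol 1.
d is a quadratic residue mod p, hence 59 splits in O_K.

p splits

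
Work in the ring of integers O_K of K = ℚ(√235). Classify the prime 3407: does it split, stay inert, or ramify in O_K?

235 mod 4 = 3, hence disc K = 4·235 = 940 and O_K = ℤ[√235].
disc(K) = 940 is not divisible by 3407; 3407 is unramified.
Euler's criterion: 235^1703 mod 3407 = 3406. Thus (235|3407) = -1.
Legendre symbol -1 ⇒ 3407 is inert.

p is inert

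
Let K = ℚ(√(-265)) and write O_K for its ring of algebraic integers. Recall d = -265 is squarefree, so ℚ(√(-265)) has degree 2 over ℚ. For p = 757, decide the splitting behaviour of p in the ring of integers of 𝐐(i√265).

p is inert

Since -265 ≢ 1 mod 4, the ring of integers is ℤ[√-265] with discriminant 4·(-265) = -1060.
disc(K) = -1060 is not divisible by 757; 757 is unramified.
Euler's criterion: (-265)^378 mod 757 = 756. Thus (-265|757) = -1.
d is a non-residue mod p, hence 757 remains inert in O_K.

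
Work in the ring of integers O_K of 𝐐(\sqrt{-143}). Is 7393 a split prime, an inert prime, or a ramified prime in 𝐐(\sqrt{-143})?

splits completely

d = -143 ≡ 1 (mod 4), so O_K = ℤ[(1+√-143)/2] and disc(K) = d = -143.
disc(K) = -143 is not divisible by 7393; 7393 is unramified.
Compute (-143/7393) via Euler: 7250^((7393-1)/2) mod 7393 = 1, so (-143/7393) = 1.
(-143/7393) = 1, so 7393 splits.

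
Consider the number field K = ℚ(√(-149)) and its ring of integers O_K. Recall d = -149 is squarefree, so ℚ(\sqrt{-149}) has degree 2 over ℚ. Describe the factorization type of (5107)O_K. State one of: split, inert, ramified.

split

Since -149 ≢ 1 mod 4, the ring of integers is ℤ[√-149] with discriminant 4·(-149) = -596.
5107 ∤ -596, so 5107 is unramified.
Euler's criterion: (-149)^2553 mod 5107 = 1. Thus (-149|5107) = 1.
d is a quadratic residue mod p, hence 5107 splits in O_K.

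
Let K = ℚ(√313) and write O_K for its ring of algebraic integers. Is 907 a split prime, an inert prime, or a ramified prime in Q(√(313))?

Since 313 ≡ 1 mod 4, the ring of integers is ℤ[(1+√313)/2] with discriminant 313.
disc(K) = 313 is not divisible by 907; 907 is unramified.
Legendre symbol by Euler's criterion: (313/907) ≡ 313^453 ≡ 1 (mod 907), i.e. (313/907) = 1.
d is a quadratic residue mod p, hence 907 splits in O_K.

splits completely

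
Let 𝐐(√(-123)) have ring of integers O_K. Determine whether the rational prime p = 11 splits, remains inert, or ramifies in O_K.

p splits

Since -123 ≡ 1 mod 4, the ring of integers is ℤ[(1+√-123)/2] with discriminant -123.
Since gcd(11, -123) = 1 the prime 11 does not ramify.
(-123/11) = 9^5 mod 11 = 1, giving Legendre symbol 1.
d is a quadratic residue mod p, hence 11 splits in O_K.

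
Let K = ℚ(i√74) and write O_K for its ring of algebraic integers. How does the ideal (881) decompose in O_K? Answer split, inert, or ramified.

d = -74 ≡ 2 (mod 4), so O_K = ℤ[√-74] and disc(K) = 4d = -296.
disc(K) = -296 is not divisible by 881; 881 is unramified.
Compute (-74/881) via Euler: 807^((881-1)/2) mod 881 = 1, so (-74/881) = 1.
d is a quadratic residue mod p, hence 881 splits in O_K.

splits completely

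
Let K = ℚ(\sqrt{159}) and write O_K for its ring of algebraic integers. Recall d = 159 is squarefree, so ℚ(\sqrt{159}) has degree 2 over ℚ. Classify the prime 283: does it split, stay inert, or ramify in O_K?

splits completely

159 mod 4 = 3, hence disc K = 4·159 = 636 and O_K = ℤ[√159].
disc(K) = 636 is not divisible by 283; 283 is unramified.
Legendre symbol by Euler's criterion: (159/283) ≡ 159^141 ≡ 1 (mod 283), i.e. (159/283) = 1.
(159/283) = 1, so 283 splits.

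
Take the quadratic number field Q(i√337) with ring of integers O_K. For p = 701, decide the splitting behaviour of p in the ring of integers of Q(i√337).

p splits

-337 mod 4 = 3, hence disc K = 4·(-337) = -1348 and O_K = ℤ[√-337].
701 ∤ -1348, so 701 is unramified.
(-337/701) = 364^350 mod 701 = 1, giving Legendre symbol 1.
(-337/701) = 1, so 701 splits.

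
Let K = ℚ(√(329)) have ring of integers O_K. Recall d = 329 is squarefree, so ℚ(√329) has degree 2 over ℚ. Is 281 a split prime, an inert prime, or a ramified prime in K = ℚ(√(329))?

p is inert

d = 329 ≡ 1 (mod 4), so O_K = ℤ[(1+√329)/2] and disc(K) = d = 329.
disc(K) = 329 is not divisible by 281; 281 is unramified.
Compute (329/281) via Euler: 48^((281-1)/2) mod 281 = 280, so (329/281) = -1.
Legendre symbol -1 ⇒ 281 is inert.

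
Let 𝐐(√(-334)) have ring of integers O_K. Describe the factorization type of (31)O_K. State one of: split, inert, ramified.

p splits

d = -334 ≡ 2 (mod 4), so O_K = ℤ[√-334] and disc(K) = 4d = -1336.
31 ∤ -1336, so 31 is unramified.
Legendre symbol by Euler's criterion: (-334/31) ≡ (-334)^15 ≡ 1 (mod 31), i.e. (-334/31) = 1.
Legendre symbol 1 ⇒ 31 is split.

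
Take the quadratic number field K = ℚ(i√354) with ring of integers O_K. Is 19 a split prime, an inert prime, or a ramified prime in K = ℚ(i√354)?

splits completely

Since -354 ≢ 1 mod 4, the ring of integers is ℤ[√-354] with discriminant 4·(-354) = -1416.
19 ∤ -1416, so 19 is unramified.
Legendre symbol by Euler's criterion: (-354/19) ≡ (-354)^9 ≡ 1 (mod 19), i.e. (-354/19) = 1.
d is a quadratic residue mod p, hence 19 splits in O_K.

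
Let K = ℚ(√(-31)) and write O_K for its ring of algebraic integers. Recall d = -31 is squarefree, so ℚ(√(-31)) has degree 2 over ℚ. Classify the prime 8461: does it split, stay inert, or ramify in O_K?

d = -31 ≡ 1 (mod 4), so O_K = ℤ[(1+√-31)/2] and disc(K) = d = -31.
8461 ∤ -31, so 8461 is unramified.
Compute (-31/8461) via Euler: 8430^((8461-1)/2) mod 8461 = 8460, so (-31/8461) = -1.
d is a non-residue mod p, hence 8461 remains inert in O_K.

inert — (8461) stays prime in O_K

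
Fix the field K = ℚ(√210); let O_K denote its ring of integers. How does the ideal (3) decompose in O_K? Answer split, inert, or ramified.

210 mod 4 = 2, hence disc K = 4·210 = 840 and O_K = ℤ[√210].
Ramification test: 3 | 840. The prime 3 ramifies in K.

ramifies in O_K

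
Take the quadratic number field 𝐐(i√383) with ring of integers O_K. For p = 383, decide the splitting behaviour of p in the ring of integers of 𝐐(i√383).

383 is ramified

-383 mod 4 = 1, hence disc K = -383 and O_K = ℤ[(1+√-383)/2].
Ramification test: 383 | -383. The prime 383 ramifies in K.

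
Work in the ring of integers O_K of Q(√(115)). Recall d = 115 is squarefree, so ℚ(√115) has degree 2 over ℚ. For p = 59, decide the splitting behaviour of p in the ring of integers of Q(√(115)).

115 mod 4 = 3, hence disc K = 4·115 = 460 and O_K = ℤ[√115].
59 ∤ 460, so 59 is unramified.
Compute (115/59) via Euler: 56^((59-1)/2) mod 59 = 58, so (115/59) = -1.
Legendre symbol -1 ⇒ 59 is inert.

inert — (59) stays prime in O_K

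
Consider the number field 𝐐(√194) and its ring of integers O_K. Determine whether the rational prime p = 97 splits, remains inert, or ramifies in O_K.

ramifies in O_K

d = 194 ≡ 2 (mod 4), so O_K = ℤ[√194] and disc(K) = 4d = 776.
Ramification test: 97 | 776. The prime 97 ramifies in K.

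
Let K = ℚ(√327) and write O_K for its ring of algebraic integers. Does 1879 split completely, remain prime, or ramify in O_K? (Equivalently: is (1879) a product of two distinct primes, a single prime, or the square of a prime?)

1879 remains inert

d = 327 ≡ 3 (mod 4), so O_K = ℤ[√327] and disc(K) = 4d = 1308.
disc(K) = 1308 is not divisible by 1879; 1879 is unramified.
Legendre symbol by Euler's criterion: (327/1879) ≡ 327^939 ≡ 1878 (mod 1879), i.e. (327/1879) = -1.
(327/1879) = -1, so 1879 is inert.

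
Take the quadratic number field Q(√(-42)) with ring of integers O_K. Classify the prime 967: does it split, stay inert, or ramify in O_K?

inert — (967) stays prime in O_K

Since -42 ≢ 1 mod 4, the ring of integers is ℤ[√-42] with discriminant 4·(-42) = -168.
Since gcd(967, -168) = 1 the prime 967 does not ramify.
Euler's criterion: (-42)^483 mod 967 = 966. Thus (-42|967) = -1.
(-42/967) = -1, so 967 is inert.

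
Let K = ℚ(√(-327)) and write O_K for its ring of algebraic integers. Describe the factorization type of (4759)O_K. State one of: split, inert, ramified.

-327 mod 4 = 1, hence disc K = -327 and O_K = ℤ[(1+√-327)/2].
disc(K) = -327 is not divisible by 4759; 4759 is unramified.
Compute (-327/4759) via Euler: 4432^((4759-1)/2) mod 4759 = 4758, so (-327/4759) = -1.
d is a non-residue mod p, hence 4759 remains inert in O_K.

inert — (4759) stays prime in O_K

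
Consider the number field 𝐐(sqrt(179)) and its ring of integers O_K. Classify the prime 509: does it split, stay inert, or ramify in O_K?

509 splits in O_K

Since 179 ≢ 1 mod 4, the ring of integers is ℤ[√179] with discriminant 4·179 = 716.
disc(K) = 716 is not divisible by 509; 509 is unramified.
(179/509) = 179^254 mod 509 = 1, giving Legendre symbol 1.
d is a quadratic residue mod p, hence 509 splits in O_K.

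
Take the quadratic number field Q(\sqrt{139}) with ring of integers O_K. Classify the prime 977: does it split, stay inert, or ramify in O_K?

d = 139 ≡ 3 (mod 4), so O_K = ℤ[√139] and disc(K) = 4d = 556.
977 ∤ 556, so 977 is unramified.
Legendre symbol by Euler's criterion: (139/977) ≡ 139^488 ≡ 1 (mod 977), i.e. (139/977) = 1.
Legendre symbol 1 ⇒ 977 is split.

p splits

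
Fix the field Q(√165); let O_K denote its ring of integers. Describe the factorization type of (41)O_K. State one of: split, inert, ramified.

Since 165 ≡ 1 mod 4, the ring of integers is ℤ[(1+√165)/2] with discriminant 165.
41 ∤ 165, so 41 is unramified.
Euler's criterion: 165^20 mod 41 = 1. Thus (165|41) = 1.
d is a quadratic residue mod p, hence 41 splits in O_K.

p splits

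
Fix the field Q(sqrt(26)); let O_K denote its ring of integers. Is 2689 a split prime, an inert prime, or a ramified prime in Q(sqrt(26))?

26 mod 4 = 2, hence disc K = 4·26 = 104 and O_K = ℤ[√26].
2689 ∤ 104, so 2689 is unramified.
Legendre symbol by Euler's criterion: (26/2689) ≡ 26^1344 ≡ 2688 (mod 2689), i.e. (26/2689) = -1.
(26/2689) = -1, so 2689 is inert.

inert — (2689) stays prime in O_K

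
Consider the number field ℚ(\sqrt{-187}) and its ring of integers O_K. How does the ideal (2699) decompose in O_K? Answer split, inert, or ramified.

-187 mod 4 = 1, hence disc K = -187 and O_K = ℤ[(1+√-187)/2].
2699 ∤ -187, so 2699 is unramified.
Legendre symbol by Euler's criterion: (-187/2699) ≡ (-187)^1349 ≡ 1 (mod 2699), i.e. (-187/2699) = 1.
d is a quadratic residue mod p, hence 2699 splits in O_K.

split — (2699) = 𝔭₁𝔭₂ with 𝔭₁ ≠ 𝔭₂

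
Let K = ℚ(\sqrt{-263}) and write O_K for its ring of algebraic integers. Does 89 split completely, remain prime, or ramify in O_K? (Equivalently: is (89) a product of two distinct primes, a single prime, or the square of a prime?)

89 splits in O_K

Since -263 ≡ 1 mod 4, the ring of integers is ℤ[(1+√-263)/2] with discriminant -263.
disc(K) = -263 is not divisible by 89; 89 is unramified.
(-263/89) = 4^44 mod 89 = 1, giving Legendre symbol 1.
(-263/89) = 1, so 89 splits.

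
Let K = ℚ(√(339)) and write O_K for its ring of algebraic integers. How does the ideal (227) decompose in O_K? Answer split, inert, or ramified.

split — (227) = 𝔭₁𝔭₂ with 𝔭₁ ≠ 𝔭₂

339 mod 4 = 3, hence disc K = 4·339 = 1356 and O_K = ℤ[√339].
disc(K) = 1356 is not divisible by 227; 227 is unramified.
Legendre symbol by Euler's criterion: (339/227) ≡ 339^113 ≡ 1 (mod 227), i.e. (339/227) = 1.
(339/227) = 1, so 227 splits.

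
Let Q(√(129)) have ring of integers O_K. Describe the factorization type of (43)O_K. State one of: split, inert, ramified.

ramified — (43) = 𝔭²

129 mod 4 = 1, hence disc K = 129 and O_K = ℤ[(1+√129)/2].
43 divides disc(K) = 129, so 43 ramifies.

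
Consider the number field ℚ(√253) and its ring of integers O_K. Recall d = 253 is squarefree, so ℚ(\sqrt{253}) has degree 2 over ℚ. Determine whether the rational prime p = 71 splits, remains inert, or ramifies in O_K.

Since 253 ≡ 1 mod 4, the ring of integers is ℤ[(1+√253)/2] with discriminant 253.
71 ∤ 253, so 71 is unramified.
Euler's criterion: 253^35 mod 71 = 1. Thus (253|71) = 1.
(253/71) = 1, so 71 splits.

split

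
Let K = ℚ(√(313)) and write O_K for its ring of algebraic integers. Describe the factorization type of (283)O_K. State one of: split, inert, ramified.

283 remains inert

313 mod 4 = 1, hence disc K = 313 and O_K = ℤ[(1+√313)/2].
Since gcd(283, 313) = 1 the prime 283 does not ramify.
Compute (313/283) via Euler: 30^((283-1)/2) mod 283 = 282, so (313/283) = -1.
d is a non-residue mod p, hence 283 remains inert in O_K.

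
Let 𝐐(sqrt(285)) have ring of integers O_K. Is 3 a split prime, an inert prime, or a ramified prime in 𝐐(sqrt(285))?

Since 285 ≡ 1 mod 4, the ring of integers is ℤ[(1+√285)/2] with discriminant 285.
Ramification test: 3 | 285. The prime 3 ramifies in K.

p ramifies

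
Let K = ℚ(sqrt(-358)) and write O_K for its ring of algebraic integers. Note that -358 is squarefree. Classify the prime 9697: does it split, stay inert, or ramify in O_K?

p splits

Since -358 ≢ 1 mod 4, the ring of integers is ℤ[√-358] with discriminant 4·(-358) = -1432.
disc(K) = -1432 is not divisible by 9697; 9697 is unramified.
(-358/9697) = 9339^4848 mod 9697 = 1, giving Legendre symbol 1.
d is a quadratic residue mod p, hence 9697 splits in O_K.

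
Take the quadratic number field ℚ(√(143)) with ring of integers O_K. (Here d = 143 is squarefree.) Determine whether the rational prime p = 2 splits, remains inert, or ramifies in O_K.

d = 143 ≡ 3 (mod 4), so O_K = ℤ[√143] and disc(K) = 4d = 572.
2 divides disc(K) = 572, so 2 ramifies.

2 is ramified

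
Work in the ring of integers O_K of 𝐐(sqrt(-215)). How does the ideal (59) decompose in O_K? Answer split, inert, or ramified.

-215 mod 4 = 1, hence disc K = -215 and O_K = ℤ[(1+√-215)/2].
disc(K) = -215 is not divisible by 59; 59 is unramified.
Euler's criterion: (-215)^29 mod 59 = 1. Thus (-215|59) = 1.
(-215/59) = 1, so 59 splits.

split — (59) = 𝔭₁𝔭₂ with 𝔭₁ ≠ 𝔭₂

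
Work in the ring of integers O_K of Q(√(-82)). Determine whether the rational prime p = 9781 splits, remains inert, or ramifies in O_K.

d = -82 ≡ 2 (mod 4), so O_K = ℤ[√-82] and disc(K) = 4d = -328.
disc(K) = -328 is not divisible by 9781; 9781 is unramified.
Euler's criterion: (-82)^4890 mod 9781 = 9780. Thus (-82|9781) = -1.
Legendre symbol -1 ⇒ 9781 is inert.

p is inert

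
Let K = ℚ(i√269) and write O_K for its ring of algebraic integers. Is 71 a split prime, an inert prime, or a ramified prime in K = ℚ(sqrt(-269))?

-269 mod 4 = 3, hence disc K = 4·(-269) = -1076 and O_K = ℤ[√-269].
71 ∤ -1076, so 71 is unramified.
Legendre symbol by Euler's criterion: (-269/71) ≡ (-269)^35 ≡ 1 (mod 71), i.e. (-269/71) = 1.
Legendre symbol 1 ⇒ 71 is split.

71 splits in O_K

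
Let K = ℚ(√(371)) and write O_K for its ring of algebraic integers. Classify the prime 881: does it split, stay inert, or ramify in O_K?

p splits

Since 371 ≢ 1 mod 4, the ring of integers is ℤ[√371] with discriminant 4·371 = 1484.
disc(K) = 1484 is not divisible by 881; 881 is unramified.
Legendre symbol by Euler's criterion: (371/881) ≡ 371^440 ≡ 1 (mod 881), i.e. (371/881) = 1.
Legendre symbol 1 ⇒ 881 is split.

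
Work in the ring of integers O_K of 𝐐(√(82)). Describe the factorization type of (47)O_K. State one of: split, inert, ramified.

remains prime (inert)

d = 82 ≡ 2 (mod 4), so O_K = ℤ[√82] and disc(K) = 4d = 328.
47 ∤ 328, so 47 is unramified.
(82/47) = 35^23 mod 47 = 46, giving Legendre symbol -1.
Legendre symbol -1 ⇒ 47 is inert.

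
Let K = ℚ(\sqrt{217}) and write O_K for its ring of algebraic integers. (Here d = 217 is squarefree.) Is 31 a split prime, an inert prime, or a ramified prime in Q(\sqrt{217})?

ramified

d = 217 ≡ 1 (mod 4), so O_K = ℤ[(1+√217)/2] and disc(K) = d = 217.
disc(K) = 217 = 31·7, so p = 31 is ramified.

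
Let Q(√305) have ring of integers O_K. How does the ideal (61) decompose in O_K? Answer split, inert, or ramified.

Since 305 ≡ 1 mod 4, the ring of integers is ℤ[(1+√305)/2] with discriminant 305.
61 divides disc(K) = 305, so 61 ramifies.

ramifies in O_K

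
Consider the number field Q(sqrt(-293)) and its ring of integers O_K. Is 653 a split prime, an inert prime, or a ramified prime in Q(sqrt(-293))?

653 splits in O_K

Since -293 ≢ 1 mod 4, the ring of integers is ℤ[√-293] with discriminant 4·(-293) = -1172.
disc(K) = -1172 is not divisible by 653; 653 is unramified.
Compute (-293/653) via Euler: 360^((653-1)/2) mod 653 = 1, so (-293/653) = 1.
d is a quadratic residue mod p, hence 653 splits in O_K.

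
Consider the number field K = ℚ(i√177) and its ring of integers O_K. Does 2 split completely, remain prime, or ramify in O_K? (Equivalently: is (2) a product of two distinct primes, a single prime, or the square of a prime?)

ramifies in O_K

d = -177 ≡ 3 (mod 4), so O_K = ℤ[√-177] and disc(K) = 4d = -708.
Ramification test: 2 | -708. The prime 2 ramifies in K.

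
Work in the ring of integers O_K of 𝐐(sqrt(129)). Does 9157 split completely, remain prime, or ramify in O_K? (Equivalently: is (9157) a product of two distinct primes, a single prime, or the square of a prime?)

splits completely

d = 129 ≡ 1 (mod 4), so O_K = ℤ[(1+√129)/2] and disc(K) = d = 129.
Since gcd(9157, 129) = 1 the prime 9157 does not ramify.
(129/9157) = 129^4578 mod 9157 = 1, giving Legendre symbol 1.
Legendre symbol 1 ⇒ 9157 is split.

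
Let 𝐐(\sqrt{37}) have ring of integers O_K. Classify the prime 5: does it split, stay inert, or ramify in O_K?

inert

Since 37 ≡ 1 mod 4, the ring of integers is ℤ[(1+√37)/2] with discriminant 37.
Since gcd(5, 37) = 1 the prime 5 does not ramify.
Euler's criterion: 37^2 mod 5 = 4. Thus (37|5) = -1.
Legendre symbol -1 ⇒ 5 is inert.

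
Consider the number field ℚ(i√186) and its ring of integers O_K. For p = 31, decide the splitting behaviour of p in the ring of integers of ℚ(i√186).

ramified

-186 mod 4 = 2, hence disc K = 4·(-186) = -744 and O_K = ℤ[√-186].
disc(K) = -744 = 31·(-24), so p = 31 is ramified.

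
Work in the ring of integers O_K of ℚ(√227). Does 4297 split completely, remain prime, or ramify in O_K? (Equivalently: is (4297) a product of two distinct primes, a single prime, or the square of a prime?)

Since 227 ≢ 1 mod 4, the ring of integers is ℤ[√227] with discriminant 4·227 = 908.
4297 ∤ 908, so 4297 is unramified.
(227/4297) = 227^2148 mod 4297 = 4296, giving Legendre symbol -1.
(227/4297) = -1, so 4297 is inert.

inert — (4297) stays prime in O_K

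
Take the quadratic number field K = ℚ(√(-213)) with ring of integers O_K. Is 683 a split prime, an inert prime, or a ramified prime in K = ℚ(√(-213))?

-213 mod 4 = 3, hence disc K = 4·(-213) = -852 and O_K = ℤ[√-213].
683 ∤ -852, so 683 is unramified.
Compute (-213/683) via Euler: 470^((683-1)/2) mod 683 = 682, so (-213/683) = -1.
d is a non-residue mod p, hence 683 remains inert in O_K.

683 remains inert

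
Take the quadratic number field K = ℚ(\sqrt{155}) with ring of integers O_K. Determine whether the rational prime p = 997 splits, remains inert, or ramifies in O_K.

inert

d = 155 ≡ 3 (mod 4), so O_K = ℤ[√155] and disc(K) = 4d = 620.
997 ∤ 620, so 997 is unramified.
(155/997) = 155^498 mod 997 = 996, giving Legendre symbol -1.
(155/997) = -1, so 997 is inert.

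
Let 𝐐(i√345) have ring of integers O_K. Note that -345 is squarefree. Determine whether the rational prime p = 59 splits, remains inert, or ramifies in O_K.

Since -345 ≢ 1 mod 4, the ring of integers is ℤ[√-345] with discriminant 4·(-345) = -1380.
disc(K) = -1380 is not divisible by 59; 59 is unramified.
Euler's criterion: (-345)^29 mod 59 = 1. Thus (-345|59) = 1.
d is a quadratic residue mod p, hence 59 splits in O_K.

split — (59) = 𝔭₁𝔭₂ with 𝔭₁ ≠ 𝔭₂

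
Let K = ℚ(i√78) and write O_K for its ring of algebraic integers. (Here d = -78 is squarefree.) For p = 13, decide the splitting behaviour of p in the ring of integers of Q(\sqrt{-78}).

Since -78 ≢ 1 mod 4, the ring of integers is ℤ[√-78] with discriminant 4·(-78) = -312.
disc(K) = -312 = 13·(-24), so p = 13 is ramified.

13 is ramified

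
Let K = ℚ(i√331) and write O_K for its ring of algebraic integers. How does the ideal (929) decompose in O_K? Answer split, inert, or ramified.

929 remains inert

Since -331 ≡ 1 mod 4, the ring of integers is ℤ[(1+√-331)/2] with discriminant -331.
disc(K) = -331 is not divisible by 929; 929 is unramified.
Legendre symbol by Euler's criterion: (-331/929) ≡ (-331)^464 ≡ 928 (mod 929), i.e. (-331/929) = -1.
d is a non-residue mod p, hence 929 remains inert in O_K.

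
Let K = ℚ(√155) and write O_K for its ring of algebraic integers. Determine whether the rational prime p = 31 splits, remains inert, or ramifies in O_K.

Since 155 ≢ 1 mod 4, the ring of integers is ℤ[√155] with discriminant 4·155 = 620.
disc(K) = 620 = 31·20, so p = 31 is ramified.

31 is ramified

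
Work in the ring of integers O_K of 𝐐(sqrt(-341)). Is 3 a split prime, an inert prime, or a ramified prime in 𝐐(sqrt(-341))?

d = -341 ≡ 3 (mod 4), so O_K = ℤ[√-341] and disc(K) = 4d = -1364.
disc(K) = -1364 is not divisible by 3; 3 is unramified.
(-341/3) = 1^1 mod 3 = 1, giving Legendre symbol 1.
d is a quadratic residue mod p, hence 3 splits in O_K.

p splits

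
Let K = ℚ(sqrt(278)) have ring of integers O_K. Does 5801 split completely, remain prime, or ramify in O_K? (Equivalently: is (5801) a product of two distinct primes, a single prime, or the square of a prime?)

remains prime (inert)

278 mod 4 = 2, hence disc K = 4·278 = 1112 and O_K = ℤ[√278].
5801 ∤ 1112, so 5801 is unramified.
Compute (278/5801) via Euler: 278^((5801-1)/2) mod 5801 = 5800, so (278/5801) = -1.
Legendre symbol -1 ⇒ 5801 is inert.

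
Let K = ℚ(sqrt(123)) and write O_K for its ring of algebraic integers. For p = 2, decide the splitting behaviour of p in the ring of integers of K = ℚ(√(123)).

2 is ramified

d = 123 ≡ 3 (mod 4), so O_K = ℤ[√123] and disc(K) = 4d = 492.
disc(K) = 492 = 2·246, so p = 2 is ramified.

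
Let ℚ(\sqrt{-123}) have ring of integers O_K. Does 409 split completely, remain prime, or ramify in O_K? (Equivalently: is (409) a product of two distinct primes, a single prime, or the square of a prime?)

p splits

Since -123 ≡ 1 mod 4, the ring of integers is ℤ[(1+√-123)/2] with discriminant -123.
Since gcd(409, -123) = 1 the prime 409 does not ramify.
(-123/409) = 286^204 mod 409 = 1, giving Legendre symbol 1.
(-123/409) = 1, so 409 splits.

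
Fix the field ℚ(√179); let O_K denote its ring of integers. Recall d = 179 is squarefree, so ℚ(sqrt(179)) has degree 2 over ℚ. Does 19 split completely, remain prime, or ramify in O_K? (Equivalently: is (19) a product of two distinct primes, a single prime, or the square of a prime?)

remains prime (inert)

Since 179 ≢ 1 mod 4, the ring of integers is ℤ[√179] with discriminant 4·179 = 716.
19 ∤ 716, so 19 is unramified.
Legendre symbol by Euler's criterion: (179/19) ≡ 179^9 ≡ 18 (mod 19), i.e. (179/19) = -1.
Legendre symbol -1 ⇒ 19 is inert.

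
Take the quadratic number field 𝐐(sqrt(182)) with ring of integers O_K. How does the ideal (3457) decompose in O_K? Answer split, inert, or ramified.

d = 182 ≡ 2 (mod 4), so O_K = ℤ[√182] and disc(K) = 4d = 728.
Since gcd(3457, 728) = 1 the prime 3457 does not ramify.
Compute (182/3457) via Euler: 182^((3457-1)/2) mod 3457 = 3456, so (182/3457) = -1.
(182/3457) = -1, so 3457 is inert.

p is inert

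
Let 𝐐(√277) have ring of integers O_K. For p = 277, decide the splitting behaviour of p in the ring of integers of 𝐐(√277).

ramifies in O_K

d = 277 ≡ 1 (mod 4), so O_K = ℤ[(1+√277)/2] and disc(K) = d = 277.
277 divides disc(K) = 277, so 277 ramifies.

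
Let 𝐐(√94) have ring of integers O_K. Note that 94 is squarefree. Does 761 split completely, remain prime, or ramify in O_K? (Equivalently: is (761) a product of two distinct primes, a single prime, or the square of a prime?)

splits completely

94 mod 4 = 2, hence disc K = 4·94 = 376 and O_K = ℤ[√94].
761 ∤ 376, so 761 is unramified.
Compute (94/761) via Euler: 94^((761-1)/2) mod 761 = 1, so (94/761) = 1.
Legendre symbol 1 ⇒ 761 is split.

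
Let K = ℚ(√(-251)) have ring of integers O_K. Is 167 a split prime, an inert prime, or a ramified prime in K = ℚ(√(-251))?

-251 mod 4 = 1, hence disc K = -251 and O_K = ℤ[(1+√-251)/2].
disc(K) = -251 is not divisible by 167; 167 is unramified.
Compute (-251/167) via Euler: 83^((167-1)/2) mod 167 = 166, so (-251/167) = -1.
Legendre symbol -1 ⇒ 167 is inert.

167 remains inert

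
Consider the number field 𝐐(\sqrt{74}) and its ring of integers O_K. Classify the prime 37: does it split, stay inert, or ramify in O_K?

d = 74 ≡ 2 (mod 4), so O_K = ℤ[√74] and disc(K) = 4d = 296.
Ramification test: 37 | 296. The prime 37 ramifies in K.

ramified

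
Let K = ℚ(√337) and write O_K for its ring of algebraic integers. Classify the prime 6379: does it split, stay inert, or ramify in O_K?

split

Since 337 ≡ 1 mod 4, the ring of integers is ℤ[(1+√337)/2] with discriminant 337.
6379 ∤ 337, so 6379 is unramified.
Legendre symbol by Euler's criterion: (337/6379) ≡ 337^3189 ≡ 1 (mod 6379), i.e. (337/6379) = 1.
d is a quadratic residue mod p, hence 6379 splits in O_K.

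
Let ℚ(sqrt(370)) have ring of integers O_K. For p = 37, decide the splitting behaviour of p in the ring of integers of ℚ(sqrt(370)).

p ramifies

d = 370 ≡ 2 (mod 4), so O_K = ℤ[√370] and disc(K) = 4d = 1480.
disc(K) = 1480 = 37·40, so p = 37 is ramified.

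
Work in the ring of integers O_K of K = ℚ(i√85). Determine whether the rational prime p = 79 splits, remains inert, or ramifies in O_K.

p splits

-85 mod 4 = 3, hence disc K = 4·(-85) = -340 and O_K = ℤ[√-85].
79 ∤ -340, so 79 is unramified.
(-85/79) = 73^39 mod 79 = 1, giving Legendre symbol 1.
Legendre symbol 1 ⇒ 79 is split.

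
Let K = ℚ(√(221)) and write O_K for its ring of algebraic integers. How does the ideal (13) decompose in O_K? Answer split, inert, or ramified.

Since 221 ≡ 1 mod 4, the ring of integers is ℤ[(1+√221)/2] with discriminant 221.
disc(K) = 221 = 13·17, so p = 13 is ramified.

13 is ramified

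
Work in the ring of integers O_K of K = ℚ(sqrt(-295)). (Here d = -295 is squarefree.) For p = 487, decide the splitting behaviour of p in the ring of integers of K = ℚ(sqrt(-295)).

p is inert

-295 mod 4 = 1, hence disc K = -295 and O_K = ℤ[(1+√-295)/2].
disc(K) = -295 is not divisible by 487; 487 is unramified.
Legendre symbol by Euler's criterion: (-295/487) ≡ (-295)^243 ≡ 486 (mod 487), i.e. (-295/487) = -1.
d is a non-residue mod p, hence 487 remains inert in O_K.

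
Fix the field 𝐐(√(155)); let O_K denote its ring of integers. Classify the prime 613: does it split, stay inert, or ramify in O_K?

splits completely

Since 155 ≢ 1 mod 4, the ring of integers is ℤ[√155] with discriminant 4·155 = 620.
Since gcd(613, 620) = 1 the prime 613 does not ramify.
Compute (155/613) via Euler: 155^((613-1)/2) mod 613 = 1, so (155/613) = 1.
d is a quadratic residue mod p, hence 613 splits in O_K.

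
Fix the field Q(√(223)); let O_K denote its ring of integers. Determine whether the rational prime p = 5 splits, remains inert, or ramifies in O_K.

d = 223 ≡ 3 (mod 4), so O_K = ℤ[√223] and disc(K) = 4d = 892.
Since gcd(5, 892) = 1 the prime 5 does not ramify.
Euler's criterion: 223^2 mod 5 = 4. Thus (223|5) = -1.
(223/5) = -1, so 5 is inert.

5 remains inert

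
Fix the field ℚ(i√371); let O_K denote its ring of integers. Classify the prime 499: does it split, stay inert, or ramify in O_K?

-371 mod 4 = 1, hence disc K = -371 and O_K = ℤ[(1+√-371)/2].
disc(K) = -371 is not divisible by 499; 499 is unramified.
Compute (-371/499) via Euler: 128^((499-1)/2) mod 499 = 498, so (-371/499) = -1.
(-371/499) = -1, so 499 is inert.

499 remains inert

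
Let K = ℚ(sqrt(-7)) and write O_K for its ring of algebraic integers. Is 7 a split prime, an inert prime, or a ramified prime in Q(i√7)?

Since -7 ≡ 1 mod 4, the ring of integers is ℤ[(1+√-7)/2] with discriminant -7.
7 divides disc(K) = -7, so 7 ramifies.

7 is ramified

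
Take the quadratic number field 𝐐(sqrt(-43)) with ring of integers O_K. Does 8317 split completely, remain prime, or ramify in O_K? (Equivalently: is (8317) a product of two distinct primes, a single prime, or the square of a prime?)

inert

d = -43 ≡ 1 (mod 4), so O_K = ℤ[(1+√-43)/2] and disc(K) = d = -43.
Since gcd(8317, -43) = 1 the prime 8317 does not ramify.
Legendre symbol by Euler's criterion: (-43/8317) ≡ (-43)^4158 ≡ 8316 (mod 8317), i.e. (-43/8317) = -1.
d is a non-residue mod p, hence 8317 remains inert in O_K.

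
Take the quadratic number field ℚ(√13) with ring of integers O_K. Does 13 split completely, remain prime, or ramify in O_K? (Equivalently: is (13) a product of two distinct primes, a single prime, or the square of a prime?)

Since 13 ≡ 1 mod 4, the ring of integers is ℤ[(1+√13)/2] with discriminant 13.
disc(K) = 13 = 13·1, so p = 13 is ramified.

13 is ramified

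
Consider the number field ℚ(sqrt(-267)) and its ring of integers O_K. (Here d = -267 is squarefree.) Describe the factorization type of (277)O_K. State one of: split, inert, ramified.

d = -267 ≡ 1 (mod 4), so O_K = ℤ[(1+√-267)/2] and disc(K) = d = -267.
Since gcd(277, -267) = 1 the prime 277 does not ramify.
Legendre symbol by Euler's criterion: (-267/277) ≡ (-267)^138 ≡ 1 (mod 277), i.e. (-267/277) = 1.
d is a quadratic residue mod p, hence 277 splits in O_K.

split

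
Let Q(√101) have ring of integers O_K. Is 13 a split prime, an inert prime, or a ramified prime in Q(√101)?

split — (13) = 𝔭₁𝔭₂ with 𝔭₁ ≠ 𝔭₂

Since 101 ≡ 1 mod 4, the ring of integers is ℤ[(1+√101)/2] with discriminant 101.
13 ∤ 101, so 13 is unramified.
Euler's criterion: 101^6 mod 13 = 1. Thus (101|13) = 1.
d is a quadratic residue mod p, hence 13 splits in O_K.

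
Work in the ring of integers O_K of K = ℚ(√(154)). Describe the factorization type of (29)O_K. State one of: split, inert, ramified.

splits completely

154 mod 4 = 2, hence disc K = 4·154 = 616 and O_K = ℤ[√154].
Since gcd(29, 616) = 1 the prime 29 does not ramify.
(154/29) = 9^14 mod 29 = 1, giving Legendre symbol 1.
d is a quadratic residue mod p, hence 29 splits in O_K.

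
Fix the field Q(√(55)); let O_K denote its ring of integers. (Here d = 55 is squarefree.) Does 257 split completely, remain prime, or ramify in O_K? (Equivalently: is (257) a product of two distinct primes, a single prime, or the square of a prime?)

257 remains inert

55 mod 4 = 3, hence disc K = 4·55 = 220 and O_K = ℤ[√55].
Since gcd(257, 220) = 1 the prime 257 does not ramify.
Compute (55/257) via Euler: 55^((257-1)/2) mod 257 = 256, so (55/257) = -1.
d is a non-residue mod p, hence 257 remains inert in O_K.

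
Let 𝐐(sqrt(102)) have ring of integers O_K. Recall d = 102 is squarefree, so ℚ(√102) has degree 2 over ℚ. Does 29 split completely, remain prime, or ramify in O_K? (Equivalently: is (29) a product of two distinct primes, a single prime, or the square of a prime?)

p is inert

102 mod 4 = 2, hence disc K = 4·102 = 408 and O_K = ℤ[√102].
Since gcd(29, 408) = 1 the prime 29 does not ramify.
Euler's criterion: 102^14 mod 29 = 28. Thus (102|29) = -1.
(102/29) = -1, so 29 is inert.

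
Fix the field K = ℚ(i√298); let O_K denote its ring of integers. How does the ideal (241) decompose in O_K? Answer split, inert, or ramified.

remains prime (inert)

d = -298 ≡ 2 (mod 4), so O_K = ℤ[√-298] and disc(K) = 4d = -1192.
disc(K) = -1192 is not divisible by 241; 241 is unramified.
Compute (-298/241) via Euler: 184^((241-1)/2) mod 241 = 240, so (-298/241) = -1.
Legendre symbol -1 ⇒ 241 is inert.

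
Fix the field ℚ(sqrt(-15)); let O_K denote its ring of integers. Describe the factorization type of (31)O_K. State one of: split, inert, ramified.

31 splits in O_K

d = -15 ≡ 1 (mod 4), so O_K = ℤ[(1+√-15)/2] and disc(K) = d = -15.
31 ∤ -15, so 31 is unramified.
Legendre symbol by Euler's criterion: (-15/31) ≡ (-15)^15 ≡ 1 (mod 31), i.e. (-15/31) = 1.
Legendre symbol 1 ⇒ 31 is split.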